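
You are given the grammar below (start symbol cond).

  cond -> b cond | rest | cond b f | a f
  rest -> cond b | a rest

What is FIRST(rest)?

From rest -> cond b: add FIRST(cond) = { a, b }.
rest -> a rest contributes {a}.
Union: FIRST(rest) = { a, b }.

{ a, b }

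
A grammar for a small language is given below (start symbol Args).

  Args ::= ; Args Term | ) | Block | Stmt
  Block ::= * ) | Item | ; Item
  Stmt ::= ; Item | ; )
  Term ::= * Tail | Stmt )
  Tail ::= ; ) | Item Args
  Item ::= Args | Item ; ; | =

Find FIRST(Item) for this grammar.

From Item ::= Args: add FIRST(Args) = { ), *, ;, = }.
From Item ::= Item ; ;: add FIRST(Item) = { ), *, ;, = }.
Item ::= = contributes {=}.
Union: FIRST(Item) = { ), *, ;, = }.

{ ), *, ;, = }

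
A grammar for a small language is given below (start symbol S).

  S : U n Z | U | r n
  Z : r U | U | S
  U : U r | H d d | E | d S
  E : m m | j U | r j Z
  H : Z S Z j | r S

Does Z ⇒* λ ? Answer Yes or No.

No nonterminal in this grammar is nullable.
No production of Z has an RHS whose symbols are all nullable, so Z is not nullable.

No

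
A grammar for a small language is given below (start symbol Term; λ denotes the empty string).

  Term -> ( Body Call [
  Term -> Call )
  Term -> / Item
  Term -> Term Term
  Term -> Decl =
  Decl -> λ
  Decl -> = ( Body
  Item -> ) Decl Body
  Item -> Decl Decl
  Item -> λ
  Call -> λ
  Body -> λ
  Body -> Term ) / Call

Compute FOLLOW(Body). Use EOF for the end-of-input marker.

{ EOF, (, ), /, =, [ }

In Term -> ( Body Call [: add FIRST(Call [) = { [ }.
In Decl -> = ( Body: Body is at the end, add FOLLOW(Decl) = { EOF, (, ), /, = }.
In Item -> ) Decl Body: Body is at the end, add FOLLOW(Item) = { EOF, (, ), /, = }.
Union: FOLLOW(Body) = { EOF, (, ), /, =, [ }.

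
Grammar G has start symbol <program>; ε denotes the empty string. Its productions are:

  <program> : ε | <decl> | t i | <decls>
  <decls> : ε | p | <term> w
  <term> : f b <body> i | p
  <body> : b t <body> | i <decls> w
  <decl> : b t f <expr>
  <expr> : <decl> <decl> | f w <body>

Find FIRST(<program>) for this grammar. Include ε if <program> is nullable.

<program> : ε contributes ε.
From <program> : <decl>: add FIRST(<decl>) = { b }.
<program> : t i contributes {t}.
From <program> : <decls>: add FIRST(<decls>) = { f, p, ε } (including ε since <decls> is nullable).
Union: FIRST(<program>) = { b, f, p, t, ε }.

{ b, f, p, t, ε }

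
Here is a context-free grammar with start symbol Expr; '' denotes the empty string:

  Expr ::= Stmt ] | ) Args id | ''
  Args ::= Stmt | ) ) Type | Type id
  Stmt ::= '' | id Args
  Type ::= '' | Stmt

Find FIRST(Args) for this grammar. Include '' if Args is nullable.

{ ), id, '' }

From Args ::= Stmt: add FIRST(Stmt) = { id, '' } (including '' since Stmt is nullable).
Args ::= ) ) Type contributes {)}.
From Args ::= Type id: Type nullable, take FIRST(Type) ∪ {id} = { id }.
Union: FIRST(Args) = { ), id, '' }.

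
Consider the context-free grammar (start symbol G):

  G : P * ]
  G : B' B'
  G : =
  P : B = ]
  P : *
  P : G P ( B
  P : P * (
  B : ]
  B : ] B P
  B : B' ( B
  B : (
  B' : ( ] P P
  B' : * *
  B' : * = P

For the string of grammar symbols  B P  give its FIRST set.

{ (, *, ] }

Add FIRST(B) = { (, *, ] }; B is not nullable, stop.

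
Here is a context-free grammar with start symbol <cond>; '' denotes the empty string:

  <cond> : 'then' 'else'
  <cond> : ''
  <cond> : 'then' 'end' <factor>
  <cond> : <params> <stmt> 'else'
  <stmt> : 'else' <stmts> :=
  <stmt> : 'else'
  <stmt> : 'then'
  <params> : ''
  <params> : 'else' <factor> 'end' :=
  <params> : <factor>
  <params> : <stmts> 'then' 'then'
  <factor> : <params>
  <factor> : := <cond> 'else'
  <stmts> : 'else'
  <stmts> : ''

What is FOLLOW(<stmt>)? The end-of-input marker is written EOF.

In <cond> : <params> <stmt> 'else': add FIRST('else') = { 'else' }.
Union: FOLLOW(<stmt>) = { 'else' }.

{ 'else' }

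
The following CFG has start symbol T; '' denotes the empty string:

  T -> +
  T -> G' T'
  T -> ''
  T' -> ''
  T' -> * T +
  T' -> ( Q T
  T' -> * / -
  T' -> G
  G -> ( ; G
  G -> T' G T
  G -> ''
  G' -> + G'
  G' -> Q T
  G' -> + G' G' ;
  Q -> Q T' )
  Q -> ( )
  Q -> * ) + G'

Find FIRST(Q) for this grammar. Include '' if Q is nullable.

From Q -> Q T' ): add FIRST(Q) = { (, * }.
Q -> ( ) contributes {(}.
Q -> * ) + G' contributes {*}.
Union: FIRST(Q) = { (, * }.

{ (, * }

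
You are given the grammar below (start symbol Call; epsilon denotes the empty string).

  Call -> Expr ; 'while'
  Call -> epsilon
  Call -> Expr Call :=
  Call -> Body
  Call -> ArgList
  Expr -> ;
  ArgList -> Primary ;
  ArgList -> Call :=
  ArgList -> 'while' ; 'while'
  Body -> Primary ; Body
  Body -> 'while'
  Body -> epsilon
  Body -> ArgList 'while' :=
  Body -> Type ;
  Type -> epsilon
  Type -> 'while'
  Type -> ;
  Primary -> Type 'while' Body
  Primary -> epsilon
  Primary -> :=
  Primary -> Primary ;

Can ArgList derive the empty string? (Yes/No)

No

Nullable nonterminals: Body, Call, Primary, Type.
No production of ArgList has an RHS whose symbols are all nullable, so ArgList is not nullable.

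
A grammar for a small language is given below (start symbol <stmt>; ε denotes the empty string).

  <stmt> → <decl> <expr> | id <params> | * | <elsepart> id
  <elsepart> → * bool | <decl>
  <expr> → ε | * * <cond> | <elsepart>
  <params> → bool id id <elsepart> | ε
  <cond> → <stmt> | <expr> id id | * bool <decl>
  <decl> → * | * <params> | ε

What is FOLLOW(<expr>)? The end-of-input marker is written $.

{ $, id }

In <stmt> → <decl> <expr>: <expr> is at the end, add FOLLOW(<stmt>) = { $, id }.
In <cond> → <expr> id id: add FIRST(id id) = { id }.
Union: FOLLOW(<expr>) = { $, id }.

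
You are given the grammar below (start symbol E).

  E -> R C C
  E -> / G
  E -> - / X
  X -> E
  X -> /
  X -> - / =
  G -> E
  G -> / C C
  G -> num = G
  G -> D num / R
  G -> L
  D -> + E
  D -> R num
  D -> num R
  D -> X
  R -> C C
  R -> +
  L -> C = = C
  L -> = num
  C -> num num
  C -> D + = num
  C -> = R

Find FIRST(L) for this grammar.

From L -> C = = C: add FIRST(C) = { +, -, /, =, num }.
L -> = num contributes {=}.
Union: FIRST(L) = { +, -, /, =, num }.

{ +, -, /, =, num }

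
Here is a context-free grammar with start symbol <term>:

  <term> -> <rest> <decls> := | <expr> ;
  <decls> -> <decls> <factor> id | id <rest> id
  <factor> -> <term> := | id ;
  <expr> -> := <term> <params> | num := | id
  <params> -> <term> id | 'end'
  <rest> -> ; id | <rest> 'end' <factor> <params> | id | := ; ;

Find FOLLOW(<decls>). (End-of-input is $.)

In <term> -> <rest> <decls> :=: add FIRST(:=) = { := }.
In <decls> -> <decls> <factor> id: add FIRST(<factor> id) = { :=, ;, id, num }.
Union: FOLLOW(<decls>) = { :=, ;, id, num }.

{ :=, ;, id, num }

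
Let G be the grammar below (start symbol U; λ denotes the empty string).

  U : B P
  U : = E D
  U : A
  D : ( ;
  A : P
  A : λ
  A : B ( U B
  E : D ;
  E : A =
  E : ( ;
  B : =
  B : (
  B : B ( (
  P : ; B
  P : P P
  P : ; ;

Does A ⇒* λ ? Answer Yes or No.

A has an λ-production, so A ⇒ λ.

Yes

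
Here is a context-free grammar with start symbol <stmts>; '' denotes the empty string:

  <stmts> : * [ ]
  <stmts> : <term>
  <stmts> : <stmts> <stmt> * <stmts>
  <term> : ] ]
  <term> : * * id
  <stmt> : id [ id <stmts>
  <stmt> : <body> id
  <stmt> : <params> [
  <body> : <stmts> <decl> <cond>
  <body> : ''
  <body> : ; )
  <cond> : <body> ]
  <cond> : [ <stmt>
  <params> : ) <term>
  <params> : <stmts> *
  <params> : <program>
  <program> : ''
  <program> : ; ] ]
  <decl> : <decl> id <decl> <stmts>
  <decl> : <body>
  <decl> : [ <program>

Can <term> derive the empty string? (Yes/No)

Nullable nonterminals: <body>, <decl>, <params>, <program>.
No production of <term> has an RHS whose symbols are all nullable, so <term> is not nullable.

No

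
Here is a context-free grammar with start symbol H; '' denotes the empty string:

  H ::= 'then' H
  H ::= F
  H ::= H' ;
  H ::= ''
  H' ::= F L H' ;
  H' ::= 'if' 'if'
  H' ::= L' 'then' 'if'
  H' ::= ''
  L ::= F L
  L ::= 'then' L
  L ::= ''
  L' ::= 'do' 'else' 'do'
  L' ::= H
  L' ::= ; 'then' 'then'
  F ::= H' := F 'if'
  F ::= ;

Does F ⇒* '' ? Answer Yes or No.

No

Nullable nonterminals: H, H', L, L'.
No production of F has an RHS whose symbols are all nullable, so F is not nullable.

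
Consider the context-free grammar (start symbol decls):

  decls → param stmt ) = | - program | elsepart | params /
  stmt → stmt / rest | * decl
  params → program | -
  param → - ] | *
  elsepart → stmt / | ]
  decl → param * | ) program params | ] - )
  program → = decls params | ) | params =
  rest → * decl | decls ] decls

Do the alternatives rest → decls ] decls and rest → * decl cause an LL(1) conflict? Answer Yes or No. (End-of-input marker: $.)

Yes

FIRST(decls ] decls) = { ), *, -, =, ] } and FIRST(* decl) = { * }.
Both contain *, so the two alternatives are not disjoint — LL(1) conflict.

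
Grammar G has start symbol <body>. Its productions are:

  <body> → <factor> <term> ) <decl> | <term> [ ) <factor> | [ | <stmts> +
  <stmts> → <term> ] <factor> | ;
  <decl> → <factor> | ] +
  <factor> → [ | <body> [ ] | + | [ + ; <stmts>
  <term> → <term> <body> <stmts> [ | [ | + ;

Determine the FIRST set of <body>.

From <body> → <factor> <term> ) <decl>: add FIRST(<factor>) = { +, ;, [ }.
From <body> → <term> [ ) <factor>: add FIRST(<term>) = { +, [ }.
<body> → [ contributes {[}.
From <body> → <stmts> +: add FIRST(<stmts>) = { +, ;, [ }.
Union: FIRST(<body>) = { +, ;, [ }.

{ +, ;, [ }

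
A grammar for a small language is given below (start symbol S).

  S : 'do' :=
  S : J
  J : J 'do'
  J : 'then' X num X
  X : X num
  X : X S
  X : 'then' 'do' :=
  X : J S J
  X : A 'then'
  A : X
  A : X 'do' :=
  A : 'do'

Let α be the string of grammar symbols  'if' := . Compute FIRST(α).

'if' is a terminal; add {'if'} and stop.

{ 'if' }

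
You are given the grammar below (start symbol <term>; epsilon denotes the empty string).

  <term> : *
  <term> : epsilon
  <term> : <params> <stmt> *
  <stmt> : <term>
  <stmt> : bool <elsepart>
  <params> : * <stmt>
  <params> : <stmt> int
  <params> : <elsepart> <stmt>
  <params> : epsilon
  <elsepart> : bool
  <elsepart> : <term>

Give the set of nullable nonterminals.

Directly nullable (have an epsilon-production): <term>, <params>.
<stmt> : <term> with every symbol nullable, so <stmt> is nullable.
<elsepart> : <term> with every symbol nullable, so <elsepart> is nullable.

{ <elsepart>, <params>, <stmt>, <term> }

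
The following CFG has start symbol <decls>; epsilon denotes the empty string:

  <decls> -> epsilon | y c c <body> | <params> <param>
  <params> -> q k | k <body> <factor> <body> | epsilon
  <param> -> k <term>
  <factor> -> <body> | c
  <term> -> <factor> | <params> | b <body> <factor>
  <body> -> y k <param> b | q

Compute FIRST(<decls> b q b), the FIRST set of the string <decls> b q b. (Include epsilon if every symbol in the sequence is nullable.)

{ b, k, q, y }

Add FIRST(<decls>)\{epsilon} = { k, q, y }; <decls> is nullable, continue.
b is a terminal; add {b} and stop.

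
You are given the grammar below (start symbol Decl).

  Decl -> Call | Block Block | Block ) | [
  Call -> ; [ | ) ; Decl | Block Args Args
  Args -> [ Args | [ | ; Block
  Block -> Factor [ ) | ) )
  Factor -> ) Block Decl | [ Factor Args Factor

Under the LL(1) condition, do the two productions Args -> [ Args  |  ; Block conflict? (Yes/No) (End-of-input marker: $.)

No

FIRST([ Args) = { [ } and FIRST(; Block) = { ; }.
The FIRST sets are disjoint and neither alternative is nullable — no conflict.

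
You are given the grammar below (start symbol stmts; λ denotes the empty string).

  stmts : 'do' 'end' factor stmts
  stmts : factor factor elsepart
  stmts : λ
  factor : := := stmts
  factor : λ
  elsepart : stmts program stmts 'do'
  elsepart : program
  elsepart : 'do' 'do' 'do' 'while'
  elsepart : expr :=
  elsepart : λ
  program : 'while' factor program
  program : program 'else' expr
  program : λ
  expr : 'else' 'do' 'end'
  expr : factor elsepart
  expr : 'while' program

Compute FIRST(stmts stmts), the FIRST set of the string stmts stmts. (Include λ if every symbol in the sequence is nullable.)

{ 'do', 'else', 'while', :=, λ }

Add FIRST(stmts)\{λ} = { 'do', 'else', 'while', := }; stmts is nullable, continue.
Add FIRST(stmts)\{λ} = { 'do', 'else', 'while', := }; stmts is nullable, continue.
Every symbol is nullable, so include λ.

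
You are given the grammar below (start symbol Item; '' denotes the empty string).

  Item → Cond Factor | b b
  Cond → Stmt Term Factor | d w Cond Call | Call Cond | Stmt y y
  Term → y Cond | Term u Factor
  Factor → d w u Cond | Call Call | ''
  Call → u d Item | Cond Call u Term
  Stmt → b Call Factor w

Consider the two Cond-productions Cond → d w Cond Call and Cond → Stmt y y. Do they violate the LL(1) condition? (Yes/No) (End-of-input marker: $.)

No

FIRST(d w Cond Call) = { d } and FIRST(Stmt y y) = { b }.
The FIRST sets are disjoint and neither alternative is nullable — no conflict.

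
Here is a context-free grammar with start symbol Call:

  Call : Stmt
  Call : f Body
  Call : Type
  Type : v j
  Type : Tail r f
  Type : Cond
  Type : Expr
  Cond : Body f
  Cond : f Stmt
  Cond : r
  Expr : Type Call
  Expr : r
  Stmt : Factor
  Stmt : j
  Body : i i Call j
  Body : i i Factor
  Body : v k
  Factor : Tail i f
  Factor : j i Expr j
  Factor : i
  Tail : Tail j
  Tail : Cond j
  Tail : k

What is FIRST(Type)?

{ f, i, k, r, v }

Type : v j contributes {v}.
From Type : Tail r f: add FIRST(Tail) = { f, i, k, r, v }.
From Type : Cond: add FIRST(Cond) = { f, i, r, v }.
From Type : Expr: add FIRST(Expr) = { f, i, k, r, v }.
Union: FIRST(Type) = { f, i, k, r, v }.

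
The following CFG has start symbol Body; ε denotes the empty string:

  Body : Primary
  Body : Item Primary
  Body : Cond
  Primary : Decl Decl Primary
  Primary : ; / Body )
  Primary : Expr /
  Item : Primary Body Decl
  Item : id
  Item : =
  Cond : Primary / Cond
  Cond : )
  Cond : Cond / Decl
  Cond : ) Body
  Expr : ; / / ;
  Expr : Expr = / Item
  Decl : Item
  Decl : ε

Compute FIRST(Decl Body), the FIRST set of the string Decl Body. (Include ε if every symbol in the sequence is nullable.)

Add FIRST(Decl)\{ε} = { ;, =, id }; Decl is nullable, continue.
Add FIRST(Body) = { ), ;, =, id }; Body is not nullable, stop.

{ ), ;, =, id }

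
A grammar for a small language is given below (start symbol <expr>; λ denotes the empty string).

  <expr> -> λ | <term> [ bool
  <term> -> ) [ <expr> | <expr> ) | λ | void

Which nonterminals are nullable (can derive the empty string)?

Directly nullable (have an λ-production): <expr>, <term>.

{ <expr>, <term> }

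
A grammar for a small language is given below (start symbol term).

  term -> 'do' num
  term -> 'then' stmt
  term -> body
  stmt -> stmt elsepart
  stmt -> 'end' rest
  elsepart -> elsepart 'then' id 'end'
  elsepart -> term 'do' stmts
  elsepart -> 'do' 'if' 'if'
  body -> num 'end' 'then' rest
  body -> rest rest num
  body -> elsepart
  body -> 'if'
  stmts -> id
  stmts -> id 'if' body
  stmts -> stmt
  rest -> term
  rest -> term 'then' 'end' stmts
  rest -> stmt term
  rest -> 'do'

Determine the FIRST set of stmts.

stmts -> id contributes {id}.
stmts -> id 'if' body contributes {id}.
From stmts -> stmt: add FIRST(stmt) = { 'end' }.
Union: FIRST(stmts) = { 'end', id }.

{ 'end', id }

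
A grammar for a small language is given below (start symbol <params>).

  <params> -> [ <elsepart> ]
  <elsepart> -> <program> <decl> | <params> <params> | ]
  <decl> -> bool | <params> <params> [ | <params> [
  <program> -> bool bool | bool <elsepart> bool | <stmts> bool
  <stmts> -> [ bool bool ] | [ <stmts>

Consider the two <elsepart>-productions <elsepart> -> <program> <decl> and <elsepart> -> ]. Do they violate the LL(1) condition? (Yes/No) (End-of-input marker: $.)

No

FIRST(<program> <decl>) = { [, bool } and FIRST(]) = { ] }.
The FIRST sets are disjoint and neither alternative is nullable — no conflict.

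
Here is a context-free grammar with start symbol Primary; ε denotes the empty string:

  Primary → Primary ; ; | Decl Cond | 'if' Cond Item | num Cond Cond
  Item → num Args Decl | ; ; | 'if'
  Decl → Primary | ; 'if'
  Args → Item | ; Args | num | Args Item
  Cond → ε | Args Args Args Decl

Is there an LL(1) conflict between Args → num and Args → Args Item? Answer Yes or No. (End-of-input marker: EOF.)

FIRST(num) = { num } and FIRST(Args Item) = { 'if', ;, num }.
Both contain num, so the two alternatives are not disjoint — LL(1) conflict.

Yes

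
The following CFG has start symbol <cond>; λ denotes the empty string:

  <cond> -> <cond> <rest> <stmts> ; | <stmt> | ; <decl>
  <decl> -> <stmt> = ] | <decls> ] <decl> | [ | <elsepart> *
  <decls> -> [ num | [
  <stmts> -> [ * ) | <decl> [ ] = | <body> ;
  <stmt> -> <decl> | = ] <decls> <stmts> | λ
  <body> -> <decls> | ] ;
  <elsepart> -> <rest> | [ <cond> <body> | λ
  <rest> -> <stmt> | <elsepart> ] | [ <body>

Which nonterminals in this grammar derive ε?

{ <cond>, <elsepart>, <rest>, <stmt> }

Directly nullable (have an λ-production): <stmt>, <elsepart>.
<rest> -> <stmt> with every symbol nullable, so <rest> is nullable.
<cond> -> <stmt> with every symbol nullable, so <cond> is nullable.
No other nonterminal has a production whose RHS symbols are all nullable.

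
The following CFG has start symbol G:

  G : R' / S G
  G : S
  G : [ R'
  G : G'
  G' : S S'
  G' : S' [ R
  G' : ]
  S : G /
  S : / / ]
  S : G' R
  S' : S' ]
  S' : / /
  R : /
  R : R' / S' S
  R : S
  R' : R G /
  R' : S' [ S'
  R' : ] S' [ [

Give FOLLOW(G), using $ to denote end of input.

G is the start symbol, so $ ∈ FOLLOW(G).
In G : R' / S G: G is at the end, add FOLLOW(G) = { $, / }.
In S : G /: add FIRST(/) = { / }.
In R' : R G /: add FIRST(/) = { / }.
Union: FOLLOW(G) = { $, / }.

{ $, / }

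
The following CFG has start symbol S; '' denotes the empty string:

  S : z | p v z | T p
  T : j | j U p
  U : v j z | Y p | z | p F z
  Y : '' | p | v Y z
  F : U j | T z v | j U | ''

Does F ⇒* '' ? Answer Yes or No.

Yes

F has an ''-production, so F ⇒ ''.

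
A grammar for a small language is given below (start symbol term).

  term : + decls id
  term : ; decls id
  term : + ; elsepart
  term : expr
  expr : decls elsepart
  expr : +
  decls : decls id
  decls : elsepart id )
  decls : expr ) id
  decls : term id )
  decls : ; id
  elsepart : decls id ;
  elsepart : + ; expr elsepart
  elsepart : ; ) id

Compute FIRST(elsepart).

From elsepart : decls id ;: add FIRST(decls) = { +, ; }.
elsepart : + ; expr elsepart contributes {+}.
elsepart : ; ) id contributes {;}.
Union: FIRST(elsepart) = { +, ; }.

{ +, ; }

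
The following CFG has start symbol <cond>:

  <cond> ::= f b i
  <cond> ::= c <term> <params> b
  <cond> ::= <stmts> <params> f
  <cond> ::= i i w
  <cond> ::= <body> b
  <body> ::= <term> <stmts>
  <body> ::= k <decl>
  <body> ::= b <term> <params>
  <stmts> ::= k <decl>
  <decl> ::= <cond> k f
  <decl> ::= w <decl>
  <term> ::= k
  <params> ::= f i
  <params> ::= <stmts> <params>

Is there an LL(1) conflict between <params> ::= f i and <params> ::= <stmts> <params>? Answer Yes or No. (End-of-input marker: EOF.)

No

FIRST(f i) = { f } and FIRST(<stmts> <params>) = { k }.
The FIRST sets are disjoint and neither alternative is nullable — no conflict.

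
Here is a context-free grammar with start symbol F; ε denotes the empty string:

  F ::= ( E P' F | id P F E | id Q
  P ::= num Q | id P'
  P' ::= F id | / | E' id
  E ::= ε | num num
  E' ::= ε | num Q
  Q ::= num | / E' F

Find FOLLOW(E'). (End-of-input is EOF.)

In P' ::= E' id: add FIRST(id) = { id }.
In Q ::= / E' F: add FIRST(F) = { (, id }.
Union: FOLLOW(E') = { (, id }.

{ (, id }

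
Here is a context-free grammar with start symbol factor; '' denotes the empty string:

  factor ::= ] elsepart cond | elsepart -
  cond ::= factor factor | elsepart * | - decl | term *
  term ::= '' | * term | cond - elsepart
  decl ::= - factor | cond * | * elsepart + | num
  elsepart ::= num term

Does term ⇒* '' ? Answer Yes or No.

term has an ''-production, so term ⇒ ''.

Yes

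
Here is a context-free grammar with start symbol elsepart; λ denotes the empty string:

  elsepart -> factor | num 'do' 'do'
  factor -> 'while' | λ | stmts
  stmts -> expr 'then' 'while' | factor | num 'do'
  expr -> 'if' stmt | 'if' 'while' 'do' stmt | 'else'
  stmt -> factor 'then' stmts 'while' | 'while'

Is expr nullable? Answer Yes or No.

No

Nullable nonterminals: elsepart, factor, stmts.
No production of expr has an RHS whose symbols are all nullable, so expr is not nullable.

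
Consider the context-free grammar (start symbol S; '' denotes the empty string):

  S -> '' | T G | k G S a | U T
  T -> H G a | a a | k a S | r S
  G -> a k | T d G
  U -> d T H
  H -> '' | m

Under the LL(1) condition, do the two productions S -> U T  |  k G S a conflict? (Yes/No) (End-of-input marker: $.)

FIRST(U T) = { d } and FIRST(k G S a) = { k }.
The FIRST sets are disjoint and neither alternative is nullable — no conflict.

No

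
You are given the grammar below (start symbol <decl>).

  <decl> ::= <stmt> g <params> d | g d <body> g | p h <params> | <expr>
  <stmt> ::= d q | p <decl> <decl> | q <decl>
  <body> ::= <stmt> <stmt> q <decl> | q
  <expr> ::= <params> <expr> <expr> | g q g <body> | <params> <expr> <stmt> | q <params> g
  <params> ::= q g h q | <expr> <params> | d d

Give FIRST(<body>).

{ d, p, q }

From <body> ::= <stmt> <stmt> q <decl>: add FIRST(<stmt>) = { d, p, q }.
<body> ::= q contributes {q}.
Union: FIRST(<body>) = { d, p, q }.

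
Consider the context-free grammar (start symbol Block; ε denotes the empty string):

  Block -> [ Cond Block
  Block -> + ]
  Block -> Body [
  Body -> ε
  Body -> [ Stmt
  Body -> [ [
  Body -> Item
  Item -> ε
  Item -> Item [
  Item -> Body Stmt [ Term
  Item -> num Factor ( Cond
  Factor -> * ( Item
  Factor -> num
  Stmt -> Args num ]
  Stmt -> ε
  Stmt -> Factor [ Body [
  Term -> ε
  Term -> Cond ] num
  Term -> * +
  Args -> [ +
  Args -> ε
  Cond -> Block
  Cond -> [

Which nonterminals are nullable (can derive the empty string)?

Directly nullable (have an ε-production): Body, Item, Stmt, Term, Args.
No other nonterminal has a production whose RHS symbols are all nullable.

{ Args, Body, Item, Stmt, Term }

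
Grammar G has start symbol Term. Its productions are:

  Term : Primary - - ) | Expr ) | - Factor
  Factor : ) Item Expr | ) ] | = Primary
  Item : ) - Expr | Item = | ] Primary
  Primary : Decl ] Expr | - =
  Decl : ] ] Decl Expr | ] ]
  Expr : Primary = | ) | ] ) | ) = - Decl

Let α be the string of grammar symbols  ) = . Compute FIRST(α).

) is a terminal; add {)} and stop.

{ ) }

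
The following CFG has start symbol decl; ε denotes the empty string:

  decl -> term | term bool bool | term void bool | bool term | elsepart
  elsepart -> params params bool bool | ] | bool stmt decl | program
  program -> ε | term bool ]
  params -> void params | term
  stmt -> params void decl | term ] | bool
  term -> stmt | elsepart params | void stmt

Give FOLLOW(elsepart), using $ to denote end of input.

{ $, ], bool, void }

In decl -> elsepart: elsepart is at the end, add FOLLOW(decl) = { $, ], bool, void }.
In term -> elsepart params: add FIRST(params) = { ], bool, void }.
Union: FOLLOW(elsepart) = { $, ], bool, void }.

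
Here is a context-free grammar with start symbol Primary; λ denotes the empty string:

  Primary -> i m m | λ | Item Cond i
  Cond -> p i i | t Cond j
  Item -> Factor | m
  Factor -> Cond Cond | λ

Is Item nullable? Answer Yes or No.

Yes

Item -> Factor and each of Factor is nullable, so Item ⇒* λ.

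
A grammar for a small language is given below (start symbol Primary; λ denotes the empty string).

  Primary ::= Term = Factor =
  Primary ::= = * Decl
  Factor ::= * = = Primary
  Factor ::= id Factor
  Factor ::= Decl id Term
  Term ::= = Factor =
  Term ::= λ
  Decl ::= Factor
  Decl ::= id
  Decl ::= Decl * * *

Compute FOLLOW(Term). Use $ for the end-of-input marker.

In Primary ::= Term = Factor =: add FIRST(= Factor =) = { = }.
In Factor ::= Decl id Term: Term is at the end, add FOLLOW(Factor) = { $, *, =, id }.
Union: FOLLOW(Term) = { $, *, =, id }.

{ $, *, =, id }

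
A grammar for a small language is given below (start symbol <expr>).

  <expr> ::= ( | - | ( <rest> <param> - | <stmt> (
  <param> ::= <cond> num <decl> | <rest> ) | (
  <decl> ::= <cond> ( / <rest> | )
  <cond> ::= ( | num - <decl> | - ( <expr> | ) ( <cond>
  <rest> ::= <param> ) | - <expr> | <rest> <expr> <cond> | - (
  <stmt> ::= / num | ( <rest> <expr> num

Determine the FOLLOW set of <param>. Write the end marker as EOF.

In <expr> ::= ( <rest> <param> -: add FIRST(-) = { - }.
In <rest> ::= <param> ): add FIRST()) = { ) }.
Union: FOLLOW(<param>) = { ), - }.

{ ), - }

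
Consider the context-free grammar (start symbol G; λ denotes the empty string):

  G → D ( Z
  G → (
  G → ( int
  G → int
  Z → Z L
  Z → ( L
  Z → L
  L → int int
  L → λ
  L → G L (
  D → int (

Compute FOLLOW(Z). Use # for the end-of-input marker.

{ #, (, int }

In G → D ( Z: Z is at the end, add FOLLOW(G) = { #, (, int }.
In Z → Z L: add FIRST(L)\{λ} = { (, int }.
  Since L is nullable, also add FOLLOW(Z) = { #, (, int }.
Union: FOLLOW(Z) = { #, (, int }.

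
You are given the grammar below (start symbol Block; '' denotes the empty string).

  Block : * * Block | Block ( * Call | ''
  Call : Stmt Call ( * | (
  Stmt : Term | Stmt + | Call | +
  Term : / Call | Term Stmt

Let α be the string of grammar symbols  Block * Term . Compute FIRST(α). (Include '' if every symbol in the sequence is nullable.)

Add FIRST(Block)\{''} = { (, * }; Block is nullable, continue.
* is a terminal; add {*} and stop.

{ (, * }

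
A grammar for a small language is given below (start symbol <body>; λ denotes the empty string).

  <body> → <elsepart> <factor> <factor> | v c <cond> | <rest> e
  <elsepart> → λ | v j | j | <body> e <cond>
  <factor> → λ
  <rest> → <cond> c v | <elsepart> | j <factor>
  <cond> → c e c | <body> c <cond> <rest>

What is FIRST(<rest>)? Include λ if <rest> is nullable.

From <rest> → <cond> c v: add FIRST(<cond>) = { c, e, j, v }.
From <rest> → <elsepart>: add FIRST(<elsepart>) = { c, e, j, v, λ } (including λ since <elsepart> is nullable).
<rest> → j <factor> contributes {j}.
Union: FIRST(<rest>) = { c, e, j, v, λ }.

{ c, e, j, v, λ }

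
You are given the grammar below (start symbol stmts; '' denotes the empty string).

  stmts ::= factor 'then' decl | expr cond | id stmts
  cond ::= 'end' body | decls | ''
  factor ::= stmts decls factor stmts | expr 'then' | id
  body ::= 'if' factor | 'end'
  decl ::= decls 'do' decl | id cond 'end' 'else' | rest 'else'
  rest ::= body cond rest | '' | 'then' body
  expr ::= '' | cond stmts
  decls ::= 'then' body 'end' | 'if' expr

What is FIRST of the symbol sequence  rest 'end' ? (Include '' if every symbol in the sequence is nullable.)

Add FIRST(rest)\{''} = { 'end', 'if', 'then' }; rest is nullable, continue.
'end' is a terminal; add {'end'} and stop.

{ 'end', 'if', 'then' }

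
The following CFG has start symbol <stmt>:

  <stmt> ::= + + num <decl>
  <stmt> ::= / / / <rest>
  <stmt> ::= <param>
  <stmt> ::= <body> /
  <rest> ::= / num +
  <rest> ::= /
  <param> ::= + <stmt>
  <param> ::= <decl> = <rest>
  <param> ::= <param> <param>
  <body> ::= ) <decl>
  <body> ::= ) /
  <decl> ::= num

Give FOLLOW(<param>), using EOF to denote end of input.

In <stmt> ::= <param>: <param> is at the end, add FOLLOW(<stmt>) = { EOF, +, num }.
In <param> ::= <param> <param>: add FIRST(<param>) = { +, num }.
In <param> ::= <param> <param>: <param> is at the end, add FOLLOW(<param>) = { EOF, +, num }.
Union: FOLLOW(<param>) = { EOF, +, num }.

{ EOF, +, num }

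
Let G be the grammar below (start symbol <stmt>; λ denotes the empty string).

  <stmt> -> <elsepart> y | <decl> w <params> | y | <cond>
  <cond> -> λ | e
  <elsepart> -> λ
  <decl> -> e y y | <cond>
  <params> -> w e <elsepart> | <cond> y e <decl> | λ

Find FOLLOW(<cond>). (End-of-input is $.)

{ $, w, y }

In <stmt> -> <cond>: <cond> is at the end, add FOLLOW(<stmt>) = { $ }.
In <decl> -> <cond>: <cond> is at the end, add FOLLOW(<decl>) = { $, w }.
In <params> -> <cond> y e <decl>: add FIRST(y e <decl>) = { y }.
Union: FOLLOW(<cond>) = { $, w, y }.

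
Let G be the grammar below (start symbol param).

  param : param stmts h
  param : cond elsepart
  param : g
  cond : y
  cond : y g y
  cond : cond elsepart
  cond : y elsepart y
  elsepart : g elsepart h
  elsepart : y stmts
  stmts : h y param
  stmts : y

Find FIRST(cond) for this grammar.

cond : y contributes {y}.
cond : y g y contributes {y}.
From cond : cond elsepart: add FIRST(cond) = { y }.
cond : y elsepart y contributes {y}.
Union: FIRST(cond) = { y }.

{ y }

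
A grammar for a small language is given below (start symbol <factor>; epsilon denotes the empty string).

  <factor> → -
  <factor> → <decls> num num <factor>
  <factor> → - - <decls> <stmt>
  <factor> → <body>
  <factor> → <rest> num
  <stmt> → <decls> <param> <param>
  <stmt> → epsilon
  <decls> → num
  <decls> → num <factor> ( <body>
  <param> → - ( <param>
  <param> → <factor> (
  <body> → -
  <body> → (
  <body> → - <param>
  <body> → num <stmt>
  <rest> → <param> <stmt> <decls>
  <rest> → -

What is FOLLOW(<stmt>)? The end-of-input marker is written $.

In <factor> → - - <decls> <stmt>: <stmt> is at the end, add FOLLOW(<factor>) = { $, ( }.
In <body> → num <stmt>: <stmt> is at the end, add FOLLOW(<body>) = { $, (, -, num }.
In <rest> → <param> <stmt> <decls>: add FIRST(<decls>) = { num }.
Union: FOLLOW(<stmt>) = { $, (, -, num }.

{ $, (, -, num }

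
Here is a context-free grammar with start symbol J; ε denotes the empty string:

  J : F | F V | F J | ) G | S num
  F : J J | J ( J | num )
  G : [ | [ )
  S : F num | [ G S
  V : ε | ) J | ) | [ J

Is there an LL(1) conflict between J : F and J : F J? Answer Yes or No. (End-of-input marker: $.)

FIRST(F) = { ), [, num } and FIRST(F J) = { ), [, num }.
Both contain ), so the two alternatives are not disjoint — LL(1) conflict.

Yes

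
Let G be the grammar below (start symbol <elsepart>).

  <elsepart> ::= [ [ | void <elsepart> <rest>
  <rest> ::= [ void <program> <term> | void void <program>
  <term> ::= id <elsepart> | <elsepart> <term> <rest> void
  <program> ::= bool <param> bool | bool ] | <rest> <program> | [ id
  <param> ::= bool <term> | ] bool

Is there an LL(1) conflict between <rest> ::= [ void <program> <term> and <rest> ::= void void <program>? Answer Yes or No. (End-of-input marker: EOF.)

No

FIRST([ void <program> <term>) = { [ } and FIRST(void void <program>) = { void }.
The FIRST sets are disjoint and neither alternative is nullable — no conflict.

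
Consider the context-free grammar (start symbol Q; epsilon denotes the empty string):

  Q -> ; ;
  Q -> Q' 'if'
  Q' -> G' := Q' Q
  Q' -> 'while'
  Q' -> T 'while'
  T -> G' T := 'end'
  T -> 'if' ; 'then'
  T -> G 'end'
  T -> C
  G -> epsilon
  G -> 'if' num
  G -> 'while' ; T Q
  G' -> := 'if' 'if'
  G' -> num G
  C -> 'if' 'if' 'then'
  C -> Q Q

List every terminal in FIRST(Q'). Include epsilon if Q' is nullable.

From Q' -> G' := Q' Q: add FIRST(G') = { :=, num }.
Q' -> 'while' contributes {'while'}.
From Q' -> T 'while': add FIRST(T) = { 'end', 'if', 'while', :=, ;, num }.
Union: FIRST(Q') = { 'end', 'if', 'while', :=, ;, num }.

{ 'end', 'if', 'while', :=, ;, num }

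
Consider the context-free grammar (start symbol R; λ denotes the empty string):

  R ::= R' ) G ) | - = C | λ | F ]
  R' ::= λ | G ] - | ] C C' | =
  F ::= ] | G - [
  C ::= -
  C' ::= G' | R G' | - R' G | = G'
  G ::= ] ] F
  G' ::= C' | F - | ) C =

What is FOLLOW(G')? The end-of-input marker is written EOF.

In C' ::= G': G' is at the end, add FOLLOW(C') = { ), ] }.
In C' ::= R G': G' is at the end, add FOLLOW(C') = { ), ] }.
In C' ::= = G': G' is at the end, add FOLLOW(C') = { ), ] }.
Union: FOLLOW(G') = { ), ] }.

{ ), ] }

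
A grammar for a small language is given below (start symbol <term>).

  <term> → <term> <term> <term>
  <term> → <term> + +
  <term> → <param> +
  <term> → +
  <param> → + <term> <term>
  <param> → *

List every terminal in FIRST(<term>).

{ *, + }

From <term> → <term> <term> <term>: add FIRST(<term>) = { *, + }.
From <term> → <term> + +: add FIRST(<term>) = { *, + }.
From <term> → <param> +: add FIRST(<param>) = { *, + }.
<term> → + contributes {+}.
Union: FIRST(<term>) = { *, + }.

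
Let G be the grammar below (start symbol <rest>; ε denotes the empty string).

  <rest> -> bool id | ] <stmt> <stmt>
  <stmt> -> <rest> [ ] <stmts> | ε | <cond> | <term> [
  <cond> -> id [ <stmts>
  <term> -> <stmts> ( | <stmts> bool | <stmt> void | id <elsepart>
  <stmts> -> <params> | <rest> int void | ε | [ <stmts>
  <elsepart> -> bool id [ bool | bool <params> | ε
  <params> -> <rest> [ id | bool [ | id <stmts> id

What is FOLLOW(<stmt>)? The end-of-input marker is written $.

In <rest> -> ] <stmt> <stmt>: add FIRST(<stmt>)\{ε} = { (, [, ], bool, id, void }.
  Since <stmt> is nullable, also add FOLLOW(<rest>) = { $, [, int }.
In <rest> -> ] <stmt> <stmt>: <stmt> is at the end, add FOLLOW(<rest>) = { $, [, int }.
In <term> -> <stmt> void: add FIRST(void) = { void }.
Union: FOLLOW(<stmt>) = { $, (, [, ], bool, id, int, void }.

{ $, (, [, ], bool, id, int, void }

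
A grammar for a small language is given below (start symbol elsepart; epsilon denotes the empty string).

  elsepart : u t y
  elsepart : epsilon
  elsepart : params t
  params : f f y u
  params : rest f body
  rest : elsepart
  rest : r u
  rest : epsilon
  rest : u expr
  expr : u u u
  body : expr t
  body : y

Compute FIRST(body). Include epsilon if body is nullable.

From body : expr t: add FIRST(expr) = { u }.
body : y contributes {y}.
Union: FIRST(body) = { u, y }.

{ u, y }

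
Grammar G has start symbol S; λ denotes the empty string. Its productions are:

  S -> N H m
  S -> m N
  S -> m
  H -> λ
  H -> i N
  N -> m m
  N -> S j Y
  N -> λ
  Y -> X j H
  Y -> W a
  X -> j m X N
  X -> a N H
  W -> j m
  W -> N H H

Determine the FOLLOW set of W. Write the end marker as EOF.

{ a }

In Y -> W a: add FIRST(a) = { a }.
Union: FOLLOW(W) = { a }.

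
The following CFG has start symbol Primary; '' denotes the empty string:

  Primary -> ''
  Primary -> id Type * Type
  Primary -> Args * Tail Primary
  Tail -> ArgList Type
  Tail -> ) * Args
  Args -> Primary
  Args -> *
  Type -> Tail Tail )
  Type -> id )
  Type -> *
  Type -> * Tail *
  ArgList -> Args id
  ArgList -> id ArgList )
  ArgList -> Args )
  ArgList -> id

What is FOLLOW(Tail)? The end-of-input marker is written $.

{ $, ), *, id }

In Primary -> Args * Tail Primary: add FIRST(Primary)\{''} = { *, id }.
  Since Primary is nullable, also add FOLLOW(Primary) = { $, ), *, id }.
In Type -> Tail Tail ): add FIRST(Tail )) = { ), *, id }.
In Type -> Tail Tail ): add FIRST()) = { ) }.
In Type -> * Tail *: add FIRST(*) = { * }.
Union: FOLLOW(Tail) = { $, ), *, id }.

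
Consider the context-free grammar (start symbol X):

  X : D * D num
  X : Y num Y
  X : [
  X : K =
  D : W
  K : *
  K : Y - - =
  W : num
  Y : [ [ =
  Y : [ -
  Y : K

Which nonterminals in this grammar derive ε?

{ } (none)

No nonterminal has an empty production or an RHS whose symbols are all nullable.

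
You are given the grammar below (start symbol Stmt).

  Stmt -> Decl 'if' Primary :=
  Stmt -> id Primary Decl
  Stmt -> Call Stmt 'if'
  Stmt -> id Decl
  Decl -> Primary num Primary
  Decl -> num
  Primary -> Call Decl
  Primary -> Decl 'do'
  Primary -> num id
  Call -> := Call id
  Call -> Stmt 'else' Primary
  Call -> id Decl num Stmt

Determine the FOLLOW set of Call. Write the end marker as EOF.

In Stmt -> Call Stmt 'if': add FIRST(Stmt 'if') = { :=, id, num }.
In Primary -> Call Decl: add FIRST(Decl) = { :=, id, num }.
In Call -> := Call id: add FIRST(id) = { id }.
Union: FOLLOW(Call) = { :=, id, num }.

{ :=, id, num }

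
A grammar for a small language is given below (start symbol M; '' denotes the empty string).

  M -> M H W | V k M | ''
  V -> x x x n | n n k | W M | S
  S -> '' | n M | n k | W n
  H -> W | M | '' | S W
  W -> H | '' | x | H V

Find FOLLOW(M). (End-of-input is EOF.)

M is the start symbol, so EOF ∈ FOLLOW(M).
In M -> M H W: add FIRST(H W)\{''} = { k, n, x }.
  Since H W is nullable, also add FOLLOW(M) = { EOF, k, n, x }.
In M -> V k M: M is at the end, add FOLLOW(M) = { EOF, k, n, x }.
In V -> W M: M is at the end, add FOLLOW(V) = { EOF, k, n, x }.
In S -> n M: M is at the end, add FOLLOW(S) = { EOF, k, n, x }.
In H -> M: M is at the end, add FOLLOW(H) = { EOF, k, n, x }.
Union: FOLLOW(M) = { EOF, k, n, x }.

{ EOF, k, n, x }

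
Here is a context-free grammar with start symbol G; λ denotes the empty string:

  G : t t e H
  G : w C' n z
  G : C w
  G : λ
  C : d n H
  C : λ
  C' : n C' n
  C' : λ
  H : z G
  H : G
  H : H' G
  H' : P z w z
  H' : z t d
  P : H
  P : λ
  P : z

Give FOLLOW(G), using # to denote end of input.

{ #, w, z }

G is the start symbol, so # ∈ FOLLOW(G).
In H : z G: G is at the end, add FOLLOW(H) = { #, w, z }.
In H : G: G is at the end, add FOLLOW(H) = { #, w, z }.
In H : H' G: G is at the end, add FOLLOW(H) = { #, w, z }.
Union: FOLLOW(G) = { #, w, z }.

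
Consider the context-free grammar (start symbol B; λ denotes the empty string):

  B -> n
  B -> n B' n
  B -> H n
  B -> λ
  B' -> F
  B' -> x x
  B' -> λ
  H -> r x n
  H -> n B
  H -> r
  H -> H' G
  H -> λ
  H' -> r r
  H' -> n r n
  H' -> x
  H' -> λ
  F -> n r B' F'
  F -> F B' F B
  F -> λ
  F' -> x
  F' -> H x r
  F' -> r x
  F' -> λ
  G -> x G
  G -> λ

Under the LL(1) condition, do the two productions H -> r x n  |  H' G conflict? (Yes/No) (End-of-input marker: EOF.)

Yes

FIRST(r x n) = { r } and FIRST(H' G) = { n, r, x, λ }.
Both contain r, so the two alternatives are not disjoint — LL(1) conflict.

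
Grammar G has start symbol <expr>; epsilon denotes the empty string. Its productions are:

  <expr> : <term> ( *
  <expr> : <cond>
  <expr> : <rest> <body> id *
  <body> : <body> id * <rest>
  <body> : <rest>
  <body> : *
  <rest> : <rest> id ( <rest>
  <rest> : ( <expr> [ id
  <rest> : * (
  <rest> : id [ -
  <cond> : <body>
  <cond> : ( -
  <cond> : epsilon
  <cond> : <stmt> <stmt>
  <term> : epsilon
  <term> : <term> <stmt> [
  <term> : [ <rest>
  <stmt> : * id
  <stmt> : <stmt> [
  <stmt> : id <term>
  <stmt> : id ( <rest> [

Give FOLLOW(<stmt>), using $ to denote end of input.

In <cond> : <stmt> <stmt>: add FIRST(<stmt>) = { *, id }.
In <cond> : <stmt> <stmt>: <stmt> is at the end, add FOLLOW(<cond>) = { $, [ }.
In <term> : <term> <stmt> [: add FIRST([) = { [ }.
In <stmt> : <stmt> [: add FIRST([) = { [ }.
Union: FOLLOW(<stmt>) = { $, *, [, id }.

{ $, *, [, id }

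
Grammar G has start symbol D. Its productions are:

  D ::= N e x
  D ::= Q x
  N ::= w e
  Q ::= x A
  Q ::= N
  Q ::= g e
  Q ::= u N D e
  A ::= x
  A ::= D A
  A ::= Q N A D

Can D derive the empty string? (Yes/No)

No

No nonterminal in this grammar is nullable.
No production of D has an RHS whose symbols are all nullable, so D is not nullable.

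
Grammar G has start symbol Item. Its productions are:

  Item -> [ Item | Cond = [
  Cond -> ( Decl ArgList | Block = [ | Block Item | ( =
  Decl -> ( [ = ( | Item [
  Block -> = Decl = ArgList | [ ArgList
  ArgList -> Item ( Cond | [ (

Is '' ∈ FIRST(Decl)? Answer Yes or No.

No nonterminal in this grammar is nullable.
No production of Decl has an RHS whose symbols are all nullable, so Decl is not nullable.

No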